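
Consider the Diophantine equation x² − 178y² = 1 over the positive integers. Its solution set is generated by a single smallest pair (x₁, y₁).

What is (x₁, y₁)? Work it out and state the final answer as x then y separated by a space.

1601 120

√178 → a₀=13, period (2,1,12,1,2,26); ℓ=6 even so k=5
a_0=13:  p_0=13·1+0=13,  q_0=13·0+1=1
a_1=2:  p_1=2·13+1=27,  q_1=2·1+0=2
a_2=1:  p_2=1·27+13=40,  q_2=1·2+1=3
a_3=12:  p_3=12·40+27=507,  q_3=12·3+2=38
a_4=1:  p_4=1·507+40=547,  q_4=1·38+3=41
a_5=2:  p_5=2·547+507=1601,  q_5=2·41+38=120
→ (1601, 120).  Check: 1601²=2563201, 178·120²=2563200, difference 1.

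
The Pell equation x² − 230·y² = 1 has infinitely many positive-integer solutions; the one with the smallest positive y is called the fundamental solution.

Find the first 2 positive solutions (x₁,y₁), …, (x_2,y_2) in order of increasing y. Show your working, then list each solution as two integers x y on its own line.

91 6
16561 1092

d=230: √d = [15; 6,30] (ℓ=2, even), read p_1/q_1
k=0  a_k=15  p_k/q_k = 15/1
k=1  a_k=6  p_k/q_k = 91/6
(x₁, y₁) = (91, 6);  91² − 230·6² = 1 ✓
(x_2, y_2) = (91·91 + 230·6·6, 91·6 + 6·91) = (16561, 1092)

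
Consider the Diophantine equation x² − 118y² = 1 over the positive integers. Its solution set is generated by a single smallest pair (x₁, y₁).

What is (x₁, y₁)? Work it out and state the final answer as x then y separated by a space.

d=118: √d = [10; 1,6,3,2,10,2,3,6,1,20] (ℓ=10, even), read p_9/q_9
i=0: a=10 ⇒ p=10, q=1
…
i=2: a=6 ⇒ p=76, q=7
…
i=4: a=2 ⇒ p=554, q=51
…
i=6: a=2 ⇒ p=12112, q=1115
…
i=8: a=6 ⇒ p=264802, q=24377
i=9: a=1 ⇒ p=306917, q=28254
(x₁, y₁) = (306917, 28254);  306917² − 118·28254² = 1 ✓

306917 28254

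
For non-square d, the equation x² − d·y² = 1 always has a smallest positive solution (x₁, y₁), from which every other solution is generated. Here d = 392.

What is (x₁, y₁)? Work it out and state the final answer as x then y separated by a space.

99 5

√392 → a₀=19, period (1,3,1,38); ℓ=4 even so k=3
k=0  a_k=19  p_k/q_k = 19/1
k=1  a_k=1  p_k/q_k = 20/1
k=2  a_k=3  p_k/q_k = 79/4
k=3  a_k=1  p_k/q_k = 99/5
fundamental: x₁=99, y₁=5  (since 9801 − 392·25 = 1)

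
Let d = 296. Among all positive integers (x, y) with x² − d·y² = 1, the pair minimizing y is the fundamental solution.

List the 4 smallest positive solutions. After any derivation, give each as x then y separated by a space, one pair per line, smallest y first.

[17; 4,1,7,1,4,34] for √296; ℓ=6 ⇒ convergent index 5
k=0  a_k=17  p_k/q_k = 17/1
k=1  a_k=4  p_k/q_k = 69/4
k=2  a_k=1  p_k/q_k = 86/5
k=3  a_k=7  p_k/q_k = 671/39
k=4  a_k=1  p_k/q_k = 757/44
k=5  a_k=4  p_k/q_k = 3699/215
fundamental: x₁=3699, y₁=215  (since 13682601 − 296·46225 = 1)
n=2: (3699,215)∘(3699,215) = (3699·3699+296·215·215, 3699·215+215·3699) = (27365201,1590570)
n=3: (27365201,1590570)∘(3699,215) = (3699·27365201+296·215·1590570, 3699·1590570+215·27365201) = (202447753299,11767036645)
n=4: (202447753299,11767036645)∘(3699,215) = (3699·202447753299+296·215·11767036645, 3699·11767036645+215·202447753299) = (1497708451540801,87052535509140)

3699 215
27365201 1590570
202447753299 11767036645
1497708451540801 87052535509140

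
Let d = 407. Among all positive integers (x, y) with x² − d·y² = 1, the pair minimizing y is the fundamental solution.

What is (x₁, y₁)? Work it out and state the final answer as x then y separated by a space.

2663 132

[20; 5,1,2,1,5,40] for √407; ℓ=6 ⇒ convergent index 5
k=0  a_k=20  p_k/q_k = 20/1
k=1  a_k=5  p_k/q_k = 101/5
k=2  a_k=1  p_k/q_k = 121/6
k=3  a_k=2  p_k/q_k = 343/17
k=4  a_k=1  p_k/q_k = 464/23
k=5  a_k=5  p_k/q_k = 2663/132
(x₁, y₁) = (2663, 132);  2663² − 407·132² = 1 ✓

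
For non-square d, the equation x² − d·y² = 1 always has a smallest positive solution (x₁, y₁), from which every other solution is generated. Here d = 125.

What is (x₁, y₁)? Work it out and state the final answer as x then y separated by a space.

√125 → a₀=11, period (5,1,1,5,22); ℓ=5 odd so k=9
a_0=11:  p_0=11·1+0=11,  q_0=11·0+1=1
a_1=5:  p_1=5·11+1=56,  q_1=5·1+0=5
…
a_5=22:  p_5=22·682+123=15127,  q_5=22·61+11=1353
a_6=5:  p_6=5·15127+682=76317,  q_6=5·1353+61=6826
a_7=1:  p_7=1·76317+15127=91444,  q_7=1·6826+1353=8179
a_8=1:  p_8=1·91444+76317=167761,  q_8=1·8179+6826=15005
a_9=5:  p_9=5·167761+91444=930249,  q_9=5·15005+8179=83204
(x₁, y₁) = (930249, 83204);  930249² − 125·83204² = 1 ✓

930249 83204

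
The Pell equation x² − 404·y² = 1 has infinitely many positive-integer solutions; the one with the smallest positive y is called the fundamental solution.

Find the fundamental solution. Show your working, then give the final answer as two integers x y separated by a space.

201 10

√404 → a₀=20, period (10,40); ℓ=2 even so k=1
i=0: a=20 ⇒ p=20, q=1
i=1: a=10 ⇒ p=201, q=10
fundamental: x₁=201, y₁=10  (since 40401 − 404·100 = 1)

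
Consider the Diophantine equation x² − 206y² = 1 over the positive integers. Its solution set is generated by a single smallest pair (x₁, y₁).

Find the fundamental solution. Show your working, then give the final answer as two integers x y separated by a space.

59535 4148

[14; 2,1,5,14,5,1,2,28] for √206; ℓ=8 ⇒ convergent index 7
i=0: a=14 ⇒ p=14, q=1
i=1: a=2 ⇒ p=29, q=2
i=2: a=1 ⇒ p=43, q=3
i=3: a=5 ⇒ p=244, q=17
i=4: a=14 ⇒ p=3459, q=241
i=5: a=5 ⇒ p=17539, q=1222
i=6: a=1 ⇒ p=20998, q=1463
i=7: a=2 ⇒ p=59535, q=4148
fundamental: x₁=59535, y₁=4148  (since 3544416225 − 206·17205904 = 1)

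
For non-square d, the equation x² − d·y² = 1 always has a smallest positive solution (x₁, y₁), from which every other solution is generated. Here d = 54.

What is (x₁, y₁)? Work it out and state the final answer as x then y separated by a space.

√54 → a₀=7, period (2,1,6,1,2,14); ℓ=6 even so k=5
step 0: (7, 1)  from 7·(1,0) + (0,1)
step 1: (15, 2)  from 2·(7,1) + (1,0)
…
step 4: (169, 23)  from 1·(147,20) + (22,3)
step 5: (485, 66)  from 2·(169,23) + (147,20)
→ (485, 66).  Check: 485²=235225, 54·66²=235224, difference 1.

485 66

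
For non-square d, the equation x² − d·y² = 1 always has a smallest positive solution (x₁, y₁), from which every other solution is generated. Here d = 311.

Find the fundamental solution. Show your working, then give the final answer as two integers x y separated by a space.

16883880 957397

√311 = [17; 1,1,1,2,1,…,1,1,34, …], period ℓ=16 (even) → k=15
step 0: (17, 1)  from 17·(1,0) + (0,1)
step 1: (18, 1)  from 1·(17,1) + (1,0)
…
step 3: (53, 3)  from 1·(35,2) + (18,1)
…
step 5: (194, 11)  from 1·(141,8) + (53,3)
…
step 7: (4109, 233)  from 3·(1305,74) + (194,11)
step 8: (71158, 4035)  from 17·(4109,233) + (1305,74)
step 9: (217583, 12338)  from 3·(71158,4035) + (4109,233)
…
step 11: (1594239, 90401)  from 1·(1376656,78063) + (217583,12338)
step 12: (4565134, 258865)  from 2·(1594239,90401) + (1376656,78063)
step 13: (6159373, 349266)  from 1·(4565134,258865) + (1594239,90401)
step 14: (10724507, 608131)  from 1·(6159373,349266) + (4565134,258865)
step 15: (16883880, 957397)  from 1·(10724507,608131) + (6159373,349266)
(x₁, y₁) = (16883880, 957397);  16883880² − 311·957397² = 1 ✓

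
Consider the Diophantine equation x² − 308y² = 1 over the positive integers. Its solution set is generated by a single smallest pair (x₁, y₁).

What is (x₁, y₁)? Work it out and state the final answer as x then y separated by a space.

351 20

d=308: √d = [17; 1,1,4,1,1,34] (ℓ=6, even), read p_5/q_5
a_0=17:  p_0=17·1+0=17,  q_0=17·0+1=1
a_1=1:  p_1=1·17+1=18,  q_1=1·1+0=1
a_2=1:  p_2=1·18+17=35,  q_2=1·1+1=2
…
a_4=1:  p_4=1·158+35=193,  q_4=1·9+2=11
a_5=1:  p_5=1·193+158=351,  q_5=1·11+9=20
(x₁, y₁) = (351, 20);  351² − 308·20² = 1 ✓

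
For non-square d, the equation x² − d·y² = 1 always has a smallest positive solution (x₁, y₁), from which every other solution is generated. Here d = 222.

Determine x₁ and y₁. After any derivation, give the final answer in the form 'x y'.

√222 = [14; 1,8,1,28, …], period ℓ=4 (even) → k=3
a_0=14:  p_0=14·1+0=14,  q_0=14·0+1=1
a_1=1:  p_1=1·14+1=15,  q_1=1·1+0=1
a_2=8:  p_2=8·15+14=134,  q_2=8·1+1=9
a_3=1:  p_3=1·134+15=149,  q_3=1·9+1=10
(x₁, y₁) = (149, 10);  149² − 222·10² = 1 ✓

149 10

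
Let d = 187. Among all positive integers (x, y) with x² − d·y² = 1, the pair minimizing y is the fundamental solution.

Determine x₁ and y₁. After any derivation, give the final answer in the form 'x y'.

√187 → a₀=13, period (1,2,13,2,1,26); ℓ=6 even so k=5
i=0: a=13 ⇒ p=13, q=1
…
i=3: a=13 ⇒ p=547, q=40
i=4: a=2 ⇒ p=1135, q=83
i=5: a=1 ⇒ p=1682, q=123
(x₁, y₁) = (1682, 123);  1682² − 187·123² = 1 ✓

1682 123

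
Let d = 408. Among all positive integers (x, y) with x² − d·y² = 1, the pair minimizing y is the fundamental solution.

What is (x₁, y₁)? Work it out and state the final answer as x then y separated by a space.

√408 = [20; 5,40, …], period ℓ=2 (even) → k=1
k=0  a_k=20  p_k/q_k = 20/1
k=1  a_k=5  p_k/q_k = 101/5
(x₁, y₁) = (101, 5);  101² − 408·5² = 1 ✓

101 5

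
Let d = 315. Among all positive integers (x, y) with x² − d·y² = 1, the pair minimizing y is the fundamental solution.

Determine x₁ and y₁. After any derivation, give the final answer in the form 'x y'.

71 4

[17; 1,2,1,34] for √315; ℓ=4 ⇒ convergent index 3
a_0=17:  p_0=17·1+0=17,  q_0=17·0+1=1
a_1=1:  p_1=1·17+1=18,  q_1=1·1+0=1
a_2=2:  p_2=2·18+17=53,  q_2=2·1+1=3
a_3=1:  p_3=1·53+18=71,  q_3=1·3+1=4
(x₁, y₁) = (71, 4);  71² − 315·4² = 1 ✓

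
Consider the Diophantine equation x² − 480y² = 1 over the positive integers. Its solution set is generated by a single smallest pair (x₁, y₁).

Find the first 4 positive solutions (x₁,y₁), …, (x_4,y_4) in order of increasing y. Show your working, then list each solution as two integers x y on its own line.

241 11
116161 5302
55989361 2555553
26986755841 1231771244

d=480: √d = [21; 1,9,1,42] (ℓ=4, even), read p_3/q_3
k=0  a_k=21  p_k/q_k = 21/1
k=1  a_k=1  p_k/q_k = 22/1
k=2  a_k=9  p_k/q_k = 219/10
k=3  a_k=1  p_k/q_k = 241/11
→ (241, 11).  Check: 241²=58081, 480·11²=58080, difference 1.
k=2:  x_2 = 241·241+480·11·11 = 116161,  y_2 = 241·11+11·241 = 5302
k=3:  x_3 = 241·116161+480·11·5302 = 55989361,  y_3 = 241·5302+11·116161 = 2555553
k=4:  x_4 = 241·55989361+480·11·2555553 = 26986755841,  y_4 = 241·2555553+11·55989361 = 1231771244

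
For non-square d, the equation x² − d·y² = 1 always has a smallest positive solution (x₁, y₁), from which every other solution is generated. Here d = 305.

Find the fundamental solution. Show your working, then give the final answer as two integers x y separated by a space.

489 28

[17; 2,6,2,34] for √305; ℓ=4 ⇒ convergent index 3
step 0: (17, 1)  from 17·(1,0) + (0,1)
…
step 2: (227, 13)  from 6·(35,2) + (17,1)
step 3: (489, 28)  from 2·(227,13) + (35,2)
fundamental: x₁=489, y₁=28  (since 239121 − 305·784 = 1)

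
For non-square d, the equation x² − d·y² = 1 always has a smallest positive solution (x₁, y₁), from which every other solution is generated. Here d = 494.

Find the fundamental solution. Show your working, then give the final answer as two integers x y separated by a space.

73035 3286

√494 = [22; 4,2,2,1,2,1,2,2,4,44, …], period ℓ=10 (even) → k=9
i=0: a=22 ⇒ p=22, q=1
i=1: a=4 ⇒ p=89, q=4
i=2: a=2 ⇒ p=200, q=9
…
i=5: a=2 ⇒ p=1867, q=84
…
i=7: a=2 ⇒ p=6979, q=314
i=8: a=2 ⇒ p=16514, q=743
i=9: a=4 ⇒ p=73035, q=3286
(x₁, y₁) = (73035, 3286);  73035² − 494·3286² = 1 ✓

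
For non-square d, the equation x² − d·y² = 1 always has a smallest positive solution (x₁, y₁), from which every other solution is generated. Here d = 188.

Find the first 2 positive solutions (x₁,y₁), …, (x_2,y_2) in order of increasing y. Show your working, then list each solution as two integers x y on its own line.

4607 336
42448897 3095904

√188 = [13; 1,2,2,6,2,2,1,26, …], period ℓ=8 (even) → k=7
k=0  a_k=13  p_k/q_k = 13/1
…
k=2  a_k=2  p_k/q_k = 41/3
k=3  a_k=2  p_k/q_k = 96/7
k=4  a_k=6  p_k/q_k = 617/45
…
k=6  a_k=2  p_k/q_k = 3277/239
k=7  a_k=1  p_k/q_k = 4607/336
fundamental: x₁=4607, y₁=336  (since 21224449 − 188·112896 = 1)
k=2:  x_2 = 4607·4607+188·336·336 = 42448897,  y_2 = 4607·336+336·4607 = 3095904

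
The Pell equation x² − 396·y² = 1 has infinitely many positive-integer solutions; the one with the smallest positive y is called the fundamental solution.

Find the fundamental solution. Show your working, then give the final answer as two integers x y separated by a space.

199 10

[19; 1,8,1,38] for √396; ℓ=4 ⇒ convergent index 3
a_0=19:  p_0=19·1+0=19,  q_0=19·0+1=1
a_1=1:  p_1=1·19+1=20,  q_1=1·1+0=1
a_2=8:  p_2=8·20+19=179,  q_2=8·1+1=9
a_3=1:  p_3=1·179+20=199,  q_3=1·9+1=10
(x₁, y₁) = (199, 10);  199² − 396·10² = 1 ✓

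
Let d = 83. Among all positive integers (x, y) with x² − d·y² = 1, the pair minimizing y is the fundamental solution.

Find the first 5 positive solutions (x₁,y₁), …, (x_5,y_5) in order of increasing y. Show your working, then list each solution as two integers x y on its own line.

[9; 9,18] for √83; ℓ=2 ⇒ convergent index 1
a_0=9:  p_0=9·1+0=9,  q_0=9·0+1=1
a_1=9:  p_1=9·9+1=82,  q_1=9·1+0=9
(x₁, y₁) = (82, 9);  82² − 83·9² = 1 ✓
k=2:  x_2 = 82·82+83·9·9 = 13447,  y_2 = 82·9+9·82 = 1476
k=3:  x_3 = 82·13447+83·9·1476 = 2205226,  y_3 = 82·1476+9·13447 = 242055
k=4:  x_4 = 82·2205226+83·9·242055 = 361643617,  y_4 = 82·242055+9·2205226 = 39695544
k=5:  x_5 = 82·361643617+83·9·39695544 = 59307347962,  y_5 = 82·39695544+9·361643617 = 6509827161

82 9
13447 1476
2205226 242055
361643617 39695544
59307347962 6509827161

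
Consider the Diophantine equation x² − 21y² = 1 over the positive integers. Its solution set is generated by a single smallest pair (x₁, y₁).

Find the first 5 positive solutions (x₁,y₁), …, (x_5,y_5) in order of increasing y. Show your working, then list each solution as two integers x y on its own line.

55 12
6049 1320
665335 145188
73180801 15969360
8049222775 1756484412

[4; 1,1,2,1,1,8] for √21; ℓ=6 ⇒ convergent index 5
a_0=4:  p_0=4·1+0=4,  q_0=4·0+1=1
…
a_3=2:  p_3=2·9+5=23,  q_3=2·2+1=5
a_4=1:  p_4=1·23+9=32,  q_4=1·5+2=7
a_5=1:  p_5=1·32+23=55,  q_5=1·7+5=12
fundamental: x₁=55, y₁=12  (since 3025 − 21·144 = 1)
k=2:  x_2 = 55·55+21·12·12 = 6049,  y_2 = 55·12+12·55 = 1320
k=3:  x_3 = 55·6049+21·12·1320 = 665335,  y_3 = 55·1320+12·6049 = 145188
k=4:  x_4 = 55·665335+21·12·145188 = 73180801,  y_4 = 55·145188+12·665335 = 15969360
k=5:  x_5 = 55·73180801+21·12·15969360 = 8049222775,  y_5 = 55·15969360+12·73180801 = 1756484412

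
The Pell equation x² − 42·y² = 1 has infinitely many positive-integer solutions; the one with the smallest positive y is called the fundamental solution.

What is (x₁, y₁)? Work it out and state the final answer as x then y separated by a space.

13 2

d=42: √d = [6; 2,12] (ℓ=2, even), read p_1/q_1
i=0: a=6 ⇒ p=6, q=1
i=1: a=2 ⇒ p=13, q=2
(x₁, y₁) = (13, 2);  13² − 42·2² = 1 ✓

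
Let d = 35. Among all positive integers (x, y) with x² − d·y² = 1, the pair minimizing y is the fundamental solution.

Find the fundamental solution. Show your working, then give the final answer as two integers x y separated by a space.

[5; 1,10] for √35; ℓ=2 ⇒ convergent index 1
a_0=5:  p_0=5·1+0=5,  q_0=5·0+1=1
a_1=1:  p_1=1·5+1=6,  q_1=1·1+0=1
fundamental: x₁=6, y₁=1  (since 36 − 35·1 = 1)

6 1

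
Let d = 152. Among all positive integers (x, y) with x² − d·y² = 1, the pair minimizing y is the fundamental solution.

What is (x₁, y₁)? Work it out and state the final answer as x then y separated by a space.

[12; 3,24] for √152; ℓ=2 ⇒ convergent index 1
step 0: (12, 1)  from 12·(1,0) + (0,1)
step 1: (37, 3)  from 3·(12,1) + (1,0)
→ (37, 3).  Check: 37²=1369, 152·3²=1368, difference 1.

37 3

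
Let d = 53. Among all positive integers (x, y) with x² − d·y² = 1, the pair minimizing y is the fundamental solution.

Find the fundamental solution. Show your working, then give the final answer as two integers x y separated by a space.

[7; 3,1,1,3,14] for √53; ℓ=5 ⇒ convergent index 9
i=0: a=7 ⇒ p=7, q=1
i=1: a=3 ⇒ p=22, q=3
…
i=4: a=3 ⇒ p=182, q=25
i=5: a=14 ⇒ p=2599, q=357
i=6: a=3 ⇒ p=7979, q=1096
i=7: a=1 ⇒ p=10578, q=1453
i=8: a=1 ⇒ p=18557, q=2549
i=9: a=3 ⇒ p=66249, q=9100
→ (66249, 9100).  Check: 66249²=4388930001, 53·9100²=4388930000, difference 1.

66249 9100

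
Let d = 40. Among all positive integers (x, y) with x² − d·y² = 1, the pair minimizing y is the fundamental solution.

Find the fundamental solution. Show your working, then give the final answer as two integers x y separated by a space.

√40 → a₀=6, period (3,12); ℓ=2 even so k=1
i=0: a=6 ⇒ p=6, q=1
i=1: a=3 ⇒ p=19, q=3
(x₁, y₁) = (19, 3);  19² − 40·3² = 1 ✓

19 3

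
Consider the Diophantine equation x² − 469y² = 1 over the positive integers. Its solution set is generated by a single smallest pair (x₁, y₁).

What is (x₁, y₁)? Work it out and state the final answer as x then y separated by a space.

d=469: √d = [21; 1,1,1,10,6,10,1,1,1,42] (ℓ=10, even), read p_9/q_9
step 0: (21, 1)  from 21·(1,0) + (0,1)
…
step 2: (43, 2)  from 1·(22,1) + (21,1)
step 3: (65, 3)  from 1·(43,2) + (22,1)
…
step 8: (90069, 4159)  from 1·(47146,2177) + (42923,1982)
step 9: (137215, 6336)  from 1·(90069,4159) + (47146,2177)
(x₁, y₁) = (137215, 6336);  137215² − 469·6336² = 1 ✓

137215 6336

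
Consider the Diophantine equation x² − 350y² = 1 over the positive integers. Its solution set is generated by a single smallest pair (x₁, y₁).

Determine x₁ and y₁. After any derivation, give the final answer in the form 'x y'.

449 24

d=350: √d = [18; 1,2,2,2,1,36] (ℓ=6, even), read p_5/q_5
i=0: a=18 ⇒ p=18, q=1
i=1: a=1 ⇒ p=19, q=1
i=2: a=2 ⇒ p=56, q=3
…
i=4: a=2 ⇒ p=318, q=17
i=5: a=1 ⇒ p=449, q=24
(x₁, y₁) = (449, 24);  449² − 350·24² = 1 ✓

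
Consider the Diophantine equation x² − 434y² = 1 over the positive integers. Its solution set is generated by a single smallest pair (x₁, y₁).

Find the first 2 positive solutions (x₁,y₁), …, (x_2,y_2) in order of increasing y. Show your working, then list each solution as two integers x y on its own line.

√434 → a₀=20, period (1,4,1,40); ℓ=4 even so k=3
i=0: a=20 ⇒ p=20, q=1
…
i=2: a=4 ⇒ p=104, q=5
i=3: a=1 ⇒ p=125, q=6
fundamental: x₁=125, y₁=6  (since 15625 − 434·36 = 1)
k=2:  x_2 = 125·125+434·6·6 = 31249,  y_2 = 125·6+6·125 = 1500

125 6
31249 1500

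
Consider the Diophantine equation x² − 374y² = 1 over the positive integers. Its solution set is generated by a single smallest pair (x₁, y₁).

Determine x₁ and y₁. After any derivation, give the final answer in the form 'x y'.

3365 174

[19; 2,1,18,1,2,38] for √374; ℓ=6 ⇒ convergent index 5
k=0  a_k=19  p_k/q_k = 19/1
k=1  a_k=2  p_k/q_k = 39/2
k=2  a_k=1  p_k/q_k = 58/3
k=3  a_k=18  p_k/q_k = 1083/56
k=4  a_k=1  p_k/q_k = 1141/59
k=5  a_k=2  p_k/q_k = 3365/174
→ (3365, 174).  Check: 3365²=11323225, 374·174²=11323224, difference 1.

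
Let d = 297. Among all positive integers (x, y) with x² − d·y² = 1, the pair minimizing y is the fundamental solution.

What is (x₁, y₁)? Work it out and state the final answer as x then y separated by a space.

√297 = [17; 4,3,1,1,2,1,1,3,4,34, …], period ℓ=10 (even) → k=9
a_0=17:  p_0=17·1+0=17,  q_0=17·0+1=1
a_1=4:  p_1=4·17+1=69,  q_1=4·1+0=4
…
a_3=1:  p_3=1·224+69=293,  q_3=1·13+4=17
a_4=1:  p_4=1·293+224=517,  q_4=1·17+13=30
…
a_7=1:  p_7=1·1844+1327=3171,  q_7=1·107+77=184
a_8=3:  p_8=3·3171+1844=11357,  q_8=3·184+107=659
a_9=4:  p_9=4·11357+3171=48599,  q_9=4·659+184=2820
→ (48599, 2820).  Check: 48599²=2361862801, 297·2820²=2361862800, difference 1.

48599 2820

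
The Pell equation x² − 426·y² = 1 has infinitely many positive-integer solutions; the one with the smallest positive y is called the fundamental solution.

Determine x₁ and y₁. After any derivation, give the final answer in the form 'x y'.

√426 → a₀=20, period (1,1,1,3,2,6,2,3,1,1,1,40); ℓ=12 even so k=11
step 0: (20, 1)  from 20·(1,0) + (0,1)
step 1: (21, 1)  from 1·(20,1) + (1,0)
step 2: (41, 2)  from 1·(21,1) + (20,1)
…
step 5: (516, 25)  from 2·(227,11) + (62,3)
step 6: (3323, 161)  from 6·(516,25) + (227,11)
step 7: (7162, 347)  from 2·(3323,161) + (516,25)
step 8: (24809, 1202)  from 3·(7162,347) + (3323,161)
step 9: (31971, 1549)  from 1·(24809,1202) + (7162,347)
step 10: (56780, 2751)  from 1·(31971,1549) + (24809,1202)
step 11: (88751, 4300)  from 1·(56780,2751) + (31971,1549)
fundamental: x₁=88751, y₁=4300  (since 7876740001 − 426·18490000 = 1)

88751 4300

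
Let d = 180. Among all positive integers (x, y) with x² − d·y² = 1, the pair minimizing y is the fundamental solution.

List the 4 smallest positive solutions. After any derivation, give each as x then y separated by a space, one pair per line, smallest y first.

√180 → a₀=13, period (2,2,2,26); ℓ=4 even so k=3
a_0=13:  p_0=13·1+0=13,  q_0=13·0+1=1
…
a_2=2:  p_2=2·27+13=67,  q_2=2·2+1=5
a_3=2:  p_3=2·67+27=161,  q_3=2·5+2=12
(x₁, y₁) = (161, 12);  161² − 180·12² = 1 ✓
(161+12√180)^2 = 51841 + 3864√180
(161+12√180)^3 = 16692641 + 1244196√180
(161+12√180)^4 = 5374978561 + 400627248√180

161 12
51841 3864
16692641 1244196
5374978561 400627248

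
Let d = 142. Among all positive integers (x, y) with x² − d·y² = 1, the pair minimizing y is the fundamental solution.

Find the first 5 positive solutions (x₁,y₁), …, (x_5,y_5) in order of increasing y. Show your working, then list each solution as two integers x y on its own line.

√142 = [11; 1,10,1,22, …], period ℓ=4 (even) → k=3
step 0: (11, 1)  from 11·(1,0) + (0,1)
step 1: (12, 1)  from 1·(11,1) + (1,0)
step 2: (131, 11)  from 10·(12,1) + (11,1)
step 3: (143, 12)  from 1·(131,11) + (12,1)
→ (143, 12).  Check: 143²=20449, 142·12²=20448, difference 1.
(143+12√142)^2 = 40897 + 3432√142
(143+12√142)^3 = 11696399 + 981540√142
(143+12√142)^4 = 3345129217 + 280717008√142
(143+12√142)^5 = 956695259663 + 80284082748√142

143 12
40897 3432
11696399 981540
3345129217 280717008
956695259663 80284082748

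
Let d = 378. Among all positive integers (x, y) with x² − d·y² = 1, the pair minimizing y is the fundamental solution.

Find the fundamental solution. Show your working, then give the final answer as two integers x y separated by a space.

d=378: √d = [19; 2,3,1,4,1,3,2,38] (ℓ=8, even), read p_7/q_7
i=0: a=19 ⇒ p=19, q=1
i=1: a=2 ⇒ p=39, q=2
i=2: a=3 ⇒ p=136, q=7
…
i=4: a=4 ⇒ p=836, q=43
…
i=6: a=3 ⇒ p=3869, q=199
i=7: a=2 ⇒ p=8749, q=450
→ (8749, 450).  Check: 8749²=76545001, 378·450²=76545000, difference 1.

8749 450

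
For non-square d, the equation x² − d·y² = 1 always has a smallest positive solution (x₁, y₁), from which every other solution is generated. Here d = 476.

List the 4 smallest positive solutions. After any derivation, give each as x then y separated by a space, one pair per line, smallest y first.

√476 → a₀=21, period (1,4,2,10,2,4,1,42); ℓ=8 even so k=7
a_0=21:  p_0=21·1+0=21,  q_0=21·0+1=1
…
a_2=4:  p_2=4·22+21=109,  q_2=4·1+1=5
…
a_5=2:  p_5=2·2509+240=5258,  q_5=2·115+11=241
a_6=4:  p_6=4·5258+2509=23541,  q_6=4·241+115=1079
a_7=1:  p_7=1·23541+5258=28799,  q_7=1·1079+241=1320
(x₁, y₁) = (28799, 1320);  28799² − 476·1320² = 1 ✓
k=2:  x_2 = 28799·28799+476·1320·1320 = 1658764801,  y_2 = 28799·1320+1320·28799 = 76029360
k=3:  x_3 = 28799·1658764801+476·1320·76029360 = 95541534979199,  y_3 = 28799·76029360+1320·1658764801 = 4379139075960
k=4:  x_4 = 28799·95541534979199+476·1320·4379139075960 = 5503001330073139201,  y_4 = 28799·4379139075960+1320·95541534979199 = 252229652421114720

28799 1320
1658764801 76029360
95541534979199 4379139075960
5503001330073139201 252229652421114720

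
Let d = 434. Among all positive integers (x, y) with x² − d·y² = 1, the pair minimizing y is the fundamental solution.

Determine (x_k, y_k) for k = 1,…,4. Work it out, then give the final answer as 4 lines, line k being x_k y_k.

125 6
31249 1500
7812125 374994
1953000001 93747000

d=434: √d = [20; 1,4,1,40] (ℓ=4, even), read p_3/q_3
a_0=20:  p_0=20·1+0=20,  q_0=20·0+1=1
a_1=1:  p_1=1·20+1=21,  q_1=1·1+0=1
a_2=4:  p_2=4·21+20=104,  q_2=4·1+1=5
a_3=1:  p_3=1·104+21=125,  q_3=1·5+1=6
(x₁, y₁) = (125, 6);  125² − 434·6² = 1 ✓
k=2:  x_2 = 125·125+434·6·6 = 31249,  y_2 = 125·6+6·125 = 1500
k=3:  x_3 = 125·31249+434·6·1500 = 7812125,  y_3 = 125·1500+6·31249 = 374994
k=4:  x_4 = 125·7812125+434·6·374994 = 1953000001,  y_4 = 125·374994+6·7812125 = 93747000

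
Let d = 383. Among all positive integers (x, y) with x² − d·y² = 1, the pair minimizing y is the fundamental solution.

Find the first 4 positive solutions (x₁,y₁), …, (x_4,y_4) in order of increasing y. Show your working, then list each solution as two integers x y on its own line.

d=383: √d = [19; 1,1,3,19,3,1,1,38] (ℓ=8, even), read p_7/q_7
a_0=19:  p_0=19·1+0=19,  q_0=19·0+1=1
…
a_3=3:  p_3=3·39+20=137,  q_3=3·2+1=7
…
a_6=1:  p_6=1·8063+2642=10705,  q_6=1·412+135=547
a_7=1:  p_7=1·10705+8063=18768,  q_7=1·547+412=959
→ (18768, 959).  Check: 18768²=352237824, 383·959²=352237823, difference 1.
n=2: (18768,959)∘(18768,959) = (18768·18768+383·959·959, 18768·959+959·18768) = (704475647,35997024)
n=3: (704475647,35997024)∘(18768,959) = (18768·704475647+383·959·35997024, 18768·35997024+959·704475647) = (26443197867024,1351184291905)
n=4: (26443197867024,1351184291905)∘(18768,959) = (18768·26443197867024+383·959·1351184291905, 18768·1351184291905+959·26443197867024) = (992571874432137217,50718053544949056)

18768 959
704475647 35997024
26443197867024 1351184291905
992571874432137217 50718053544949056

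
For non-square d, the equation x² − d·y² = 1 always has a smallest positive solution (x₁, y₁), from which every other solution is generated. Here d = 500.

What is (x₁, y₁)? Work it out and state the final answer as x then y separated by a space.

[22; 2,1,3,2,1,…,1,2,44] for √500; ℓ=14 ⇒ convergent index 13
a_0=22:  p_0=22·1+0=22,  q_0=22·0+1=1
a_1=2:  p_1=2·22+1=45,  q_1=2·1+0=2
a_2=1:  p_2=1·45+22=67,  q_2=1·2+1=3
…
a_5=1:  p_5=1·559+246=805,  q_5=1·25+11=36
a_6=1:  p_6=1·805+559=1364,  q_6=1·36+25=61
…
a_10=2:  p_10=2·30254+15809=76317,  q_10=2·1353+707=3413
…
a_12=1:  p_12=1·259205+76317=335522,  q_12=1·11592+3413=15005
a_13=2:  p_13=2·335522+259205=930249,  q_13=2·15005+11592=41602
→ (930249, 41602).  Check: 930249²=865363202001, 500·41602²=865363202000, difference 1.

930249 41602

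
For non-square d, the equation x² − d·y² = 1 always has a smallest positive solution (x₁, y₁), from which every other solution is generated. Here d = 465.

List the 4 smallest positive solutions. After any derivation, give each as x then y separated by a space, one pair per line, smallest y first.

√465 = [21; 1,1,3,2,2,2,3,1,1,42, …], period ℓ=10 (even) → k=9
i=0: a=21 ⇒ p=21, q=1
i=1: a=1 ⇒ p=22, q=1
i=2: a=1 ⇒ p=43, q=2
i=3: a=3 ⇒ p=151, q=7
…
i=5: a=2 ⇒ p=841, q=39
i=6: a=2 ⇒ p=2027, q=94
…
i=8: a=1 ⇒ p=8949, q=415
i=9: a=1 ⇒ p=15871, q=736
fundamental: x₁=15871, y₁=736  (since 251888641 − 465·541696 = 1)
(15871+736√465)^2 = 503777281 + 23362112√465
(15871+736√465)^3 = 15990898437631 + 741560158368√465
(15871+736√465)^4 = 507583097703505921 + 23538602523554944√465

15871 736
503777281 23362112
15990898437631 741560158368
507583097703505921 23538602523554944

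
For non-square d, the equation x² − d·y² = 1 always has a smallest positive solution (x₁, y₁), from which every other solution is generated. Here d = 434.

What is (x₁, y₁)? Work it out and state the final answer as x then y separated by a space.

125 6

d=434: √d = [20; 1,4,1,40] (ℓ=4, even), read p_3/q_3
k=0  a_k=20  p_k/q_k = 20/1
k=1  a_k=1  p_k/q_k = 21/1
k=2  a_k=4  p_k/q_k = 104/5
k=3  a_k=1  p_k/q_k = 125/6
fundamental: x₁=125, y₁=6  (since 15625 − 434·36 = 1)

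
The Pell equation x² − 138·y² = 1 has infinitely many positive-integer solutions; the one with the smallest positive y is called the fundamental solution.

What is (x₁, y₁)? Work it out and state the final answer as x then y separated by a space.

√138 = [11; 1,2,1,22, …], period ℓ=4 (even) → k=3
step 0: (11, 1)  from 11·(1,0) + (0,1)
…
step 2: (35, 3)  from 2·(12,1) + (11,1)
step 3: (47, 4)  from 1·(35,3) + (12,1)
→ (47, 4).  Check: 47²=2209, 138·4²=2208, difference 1.

47 4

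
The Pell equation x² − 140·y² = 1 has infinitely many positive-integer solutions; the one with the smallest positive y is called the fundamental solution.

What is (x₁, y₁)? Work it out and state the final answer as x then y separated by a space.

71 6

√140 → a₀=11, period (1,4,1,22); ℓ=4 even so k=3
a_0=11:  p_0=11·1+0=11,  q_0=11·0+1=1
a_1=1:  p_1=1·11+1=12,  q_1=1·1+0=1
a_2=4:  p_2=4·12+11=59,  q_2=4·1+1=5
a_3=1:  p_3=1·59+12=71,  q_3=1·5+1=6
fundamental: x₁=71, y₁=6  (since 5041 − 140·36 = 1)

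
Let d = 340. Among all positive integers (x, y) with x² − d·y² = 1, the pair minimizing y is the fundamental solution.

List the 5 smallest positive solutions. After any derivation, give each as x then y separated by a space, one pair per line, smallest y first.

285769 15498
163327842721 8857695924
93348068572789129 5062509812995614
53351968415791425367681 2893416733491029538408
30492677324331251603220874249 1653697613020933530509635890

[18; 2,3,1,1,1,…,3,2,36] for √340; ℓ=14 ⇒ convergent index 13
k=0  a_k=18  p_k/q_k = 18/1
k=1  a_k=2  p_k/q_k = 37/2
…
k=5  a_k=1  p_k/q_k = 461/25
…
k=7  a_k=8  p_k/q_k = 6509/353
…
k=12  a_k=3  p_k/q_k = 125478/6805
k=13  a_k=2  p_k/q_k = 285769/15498
→ (285769, 15498).  Check: 285769²=81663921361, 340·15498²=81663921360, difference 1.
k=2:  x_2 = 285769·285769+340·15498·15498 = 163327842721,  y_2 = 285769·15498+15498·285769 = 8857695924
k=3:  x_3 = 285769·163327842721+340·15498·8857695924 = 93348068572789129,  y_3 = 285769·8857695924+15498·163327842721 = 5062509812995614
k=4:  x_4 = 285769·93348068572789129+340·15498·5062509812995614 = 53351968415791425367681,  y_4 = 285769·5062509812995614+15498·93348068572789129 = 2893416733491029538408
k=5:  x_5 = 285769·53351968415791425367681+340·15498·2893416733491029538408 = 30492677324331251603220874249,  y_5 = 285769·2893416733491029538408+15498·53351968415791425367681 = 1653697613020933530509635890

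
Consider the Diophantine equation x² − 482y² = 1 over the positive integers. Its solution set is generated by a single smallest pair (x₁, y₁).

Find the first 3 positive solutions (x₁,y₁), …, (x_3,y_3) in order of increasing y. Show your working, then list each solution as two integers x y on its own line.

√482 = [21; 1,20,1,42, …], period ℓ=4 (even) → k=3
k=0  a_k=21  p_k/q_k = 21/1
…
k=2  a_k=20  p_k/q_k = 461/21
k=3  a_k=1  p_k/q_k = 483/22
(x₁, y₁) = (483, 22);  483² − 482·22² = 1 ✓
k=2:  x_2 = 483·483+482·22·22 = 466577,  y_2 = 483·22+22·483 = 21252
k=3:  x_3 = 483·466577+482·22·21252 = 450712899,  y_3 = 483·21252+22·466577 = 20529410

483 22
466577 21252
450712899 20529410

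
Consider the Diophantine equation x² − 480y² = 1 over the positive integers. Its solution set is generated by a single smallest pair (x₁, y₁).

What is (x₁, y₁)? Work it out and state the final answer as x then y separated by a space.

[21; 1,9,1,42] for √480; ℓ=4 ⇒ convergent index 3
a_0=21:  p_0=21·1+0=21,  q_0=21·0+1=1
a_1=1:  p_1=1·21+1=22,  q_1=1·1+0=1
a_2=9:  p_2=9·22+21=219,  q_2=9·1+1=10
a_3=1:  p_3=1·219+22=241,  q_3=1·10+1=11
fundamental: x₁=241, y₁=11  (since 58081 − 480·121 = 1)

241 11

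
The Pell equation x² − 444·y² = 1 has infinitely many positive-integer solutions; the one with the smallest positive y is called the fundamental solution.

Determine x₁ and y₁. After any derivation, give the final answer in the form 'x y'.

295 14

√444 = [21; 14,42, …], period ℓ=2 (even) → k=1
a_0=21:  p_0=21·1+0=21,  q_0=21·0+1=1
a_1=14:  p_1=14·21+1=295,  q_1=14·1+0=14
fundamental: x₁=295, y₁=14  (since 87025 − 444·196 = 1)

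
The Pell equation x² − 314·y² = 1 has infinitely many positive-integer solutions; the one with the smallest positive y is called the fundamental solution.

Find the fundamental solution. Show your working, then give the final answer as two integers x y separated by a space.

392499 22150

d=314: √d = [17; 1,2,1,1,2,1,34] (ℓ=7, odd), read p_13/q_13
step 0: (17, 1)  from 17·(1,0) + (0,1)
…
step 2: (53, 3)  from 2·(18,1) + (17,1)
step 3: (71, 4)  from 1·(53,3) + (18,1)
…
step 5: (319, 18)  from 2·(124,7) + (71,4)
step 6: (443, 25)  from 1·(319,18) + (124,7)
step 7: (15381, 868)  from 34·(443,25) + (319,18)
…
step 9: (47029, 2654)  from 2·(15824,893) + (15381,868)
step 10: (62853, 3547)  from 1·(47029,2654) + (15824,893)
step 11: (109882, 6201)  from 1·(62853,3547) + (47029,2654)
step 12: (282617, 15949)  from 2·(109882,6201) + (62853,3547)
step 13: (392499, 22150)  from 1·(282617,15949) + (109882,6201)
→ (392499, 22150).  Check: 392499²=154055465001, 314·22150²=154055465000, difference 1.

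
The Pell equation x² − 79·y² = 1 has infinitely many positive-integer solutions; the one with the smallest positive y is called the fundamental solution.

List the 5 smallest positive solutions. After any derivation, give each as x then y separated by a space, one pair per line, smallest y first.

[8; 1,7,1,16] for √79; ℓ=4 ⇒ convergent index 3
step 0: (8, 1)  from 8·(1,0) + (0,1)
step 1: (9, 1)  from 1·(8,1) + (1,0)
step 2: (71, 8)  from 7·(9,1) + (8,1)
step 3: (80, 9)  from 1·(71,8) + (9,1)
→ (80, 9).  Check: 80²=6400, 79·9²=6399, difference 1.
k=2:  x_2 = 80·80+79·9·9 = 12799,  y_2 = 80·9+9·80 = 1440
k=3:  x_3 = 80·12799+79·9·1440 = 2047760,  y_3 = 80·1440+9·12799 = 230391
k=4:  x_4 = 80·2047760+79·9·230391 = 327628801,  y_4 = 80·230391+9·2047760 = 36861120
k=5:  x_5 = 80·327628801+79·9·36861120 = 52418560400,  y_5 = 80·36861120+9·327628801 = 5897548809

80 9
12799 1440
2047760 230391
327628801 36861120
52418560400 5897548809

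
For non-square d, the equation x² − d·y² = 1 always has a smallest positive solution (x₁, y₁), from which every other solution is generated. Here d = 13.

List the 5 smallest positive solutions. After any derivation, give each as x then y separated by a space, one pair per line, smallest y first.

649 180
842401 233640
1093435849 303264540
1419278889601 393637139280
1842222905266249 510940703520900

√13 = [3; 1,1,1,1,6, …], period ℓ=5 (odd) → k=9
step 0: (3, 1)  from 3·(1,0) + (0,1)
…
step 5: (119, 33)  from 6·(18,5) + (11,3)
step 6: (137, 38)  from 1·(119,33) + (18,5)
…
step 8: (393, 109)  from 1·(256,71) + (137,38)
step 9: (649, 180)  from 1·(393,109) + (256,71)
fundamental: x₁=649, y₁=180  (since 421201 − 13·32400 = 1)
(x_2, y_2) = (649·649 + 13·180·180, 649·180 + 180·649) = (842401, 233640)
(x_3, y_3) = (649·842401 + 13·180·233640, 649·233640 + 180·842401) = (1093435849, 303264540)
(x_4, y_4) = (649·1093435849 + 13·180·303264540, 649·303264540 + 180·1093435849) = (1419278889601, 393637139280)
(x_5, y_5) = (649·1419278889601 + 13·180·393637139280, 649·393637139280 + 180·1419278889601) = (1842222905266249, 510940703520900)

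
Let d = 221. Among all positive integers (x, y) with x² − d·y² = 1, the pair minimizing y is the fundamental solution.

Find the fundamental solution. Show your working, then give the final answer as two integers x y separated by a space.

√221 → a₀=14, period (1,6,2,6,1,28); ℓ=6 even so k=5
a_0=14:  p_0=14·1+0=14,  q_0=14·0+1=1
…
a_2=6:  p_2=6·15+14=104,  q_2=6·1+1=7
a_3=2:  p_3=2·104+15=223,  q_3=2·7+1=15
a_4=6:  p_4=6·223+104=1442,  q_4=6·15+7=97
a_5=1:  p_5=1·1442+223=1665,  q_5=1·97+15=112
→ (1665, 112).  Check: 1665²=2772225, 221·112²=2772224, difference 1.

1665 112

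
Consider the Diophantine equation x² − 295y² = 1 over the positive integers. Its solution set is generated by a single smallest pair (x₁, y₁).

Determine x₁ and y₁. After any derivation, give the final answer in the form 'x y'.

2024999 117900

d=295: √d = [17; 5,1,2,3,2,6,2,3,2,1,5,34] (ℓ=12, even), read p_11/q_11
step 0: (17, 1)  from 17·(1,0) + (0,1)
step 1: (86, 5)  from 5·(17,1) + (1,0)
step 2: (103, 6)  from 1·(86,5) + (17,1)
step 3: (292, 17)  from 2·(103,6) + (86,5)
…
step 5: (2250, 131)  from 2·(979,57) + (292,17)
step 6: (14479, 843)  from 6·(2250,131) + (979,57)
step 7: (31208, 1817)  from 2·(14479,843) + (2250,131)
step 8: (108103, 6294)  from 3·(31208,1817) + (14479,843)
step 9: (247414, 14405)  from 2·(108103,6294) + (31208,1817)
step 10: (355517, 20699)  from 1·(247414,14405) + (108103,6294)
step 11: (2024999, 117900)  from 5·(355517,20699) + (247414,14405)
(x₁, y₁) = (2024999, 117900);  2024999² − 295·117900² = 1 ✓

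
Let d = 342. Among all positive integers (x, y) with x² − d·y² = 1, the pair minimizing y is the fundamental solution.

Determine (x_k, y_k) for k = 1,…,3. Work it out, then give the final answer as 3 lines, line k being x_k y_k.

37 2
2737 148
202501 10950

[18; 2,36] for √342; ℓ=2 ⇒ convergent index 1
k=0  a_k=18  p_k/q_k = 18/1
k=1  a_k=2  p_k/q_k = 37/2
→ (37, 2).  Check: 37²=1369, 342·2²=1368, difference 1.
n=2: (37,2)∘(37,2) = (37·37+342·2·2, 37·2+2·37) = (2737,148)
n=3: (2737,148)∘(37,2) = (37·2737+342·2·148, 37·148+2·2737) = (202501,10950)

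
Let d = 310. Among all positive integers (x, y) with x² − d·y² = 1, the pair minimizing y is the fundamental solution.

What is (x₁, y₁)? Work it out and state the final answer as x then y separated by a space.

d=310: √d = [17; 1,1,1,1,5,…,1,1,34] (ℓ=16, even), read p_15/q_15
i=0: a=17 ⇒ p=17, q=1
i=1: a=1 ⇒ p=18, q=1
i=2: a=1 ⇒ p=35, q=2
i=3: a=1 ⇒ p=53, q=3
…
i=8: a=2 ⇒ p=5687, q=323
i=9: a=1 ⇒ p=7747, q=440
…
i=11: a=5 ⇒ p=152387, q=8655
i=12: a=1 ⇒ p=181315, q=10298
…
i=14: a=1 ⇒ p=515017, q=29251
i=15: a=1 ⇒ p=848719, q=48204
→ (848719, 48204).  Check: 848719²=720323940961, 310·48204²=720323940960, difference 1.

848719 48204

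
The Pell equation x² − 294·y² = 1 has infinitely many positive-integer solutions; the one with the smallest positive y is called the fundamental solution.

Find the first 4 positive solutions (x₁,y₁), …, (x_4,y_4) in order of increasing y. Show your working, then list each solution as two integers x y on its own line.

√294 = [17; 6,1,4,1,6,34, …], period ℓ=6 (even) → k=5
a_0=17:  p_0=17·1+0=17,  q_0=17·0+1=1
a_1=6:  p_1=6·17+1=103,  q_1=6·1+0=6
a_2=1:  p_2=1·103+17=120,  q_2=1·6+1=7
a_3=4:  p_3=4·120+103=583,  q_3=4·7+6=34
a_4=1:  p_4=1·583+120=703,  q_4=1·34+7=41
a_5=6:  p_5=6·703+583=4801,  q_5=6·41+34=280
(x₁, y₁) = (4801, 280);  4801² − 294·280² = 1 ✓
(x_2, y_2) = (4801·4801 + 294·280·280, 4801·280 + 280·4801) = (46099201, 2688560)
(x_3, y_3) = (4801·46099201 + 294·280·2688560, 4801·2688560 + 280·46099201) = (442644523201, 25815552840)
(x_4, y_4) = (4801·442644523201 + 294·280·25815552840, 4801·25815552840 + 280·442644523201) = (4250272665676801, 247880935681120)

4801 280
46099201 2688560
442644523201 25815552840
4250272665676801 247880935681120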